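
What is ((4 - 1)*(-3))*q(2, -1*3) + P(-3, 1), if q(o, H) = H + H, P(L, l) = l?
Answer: 55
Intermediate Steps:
q(o, H) = 2*H
((4 - 1)*(-3))*q(2, -1*3) + P(-3, 1) = ((4 - 1)*(-3))*(2*(-1*3)) + 1 = (3*(-3))*(2*(-3)) + 1 = -9*(-6) + 1 = 54 + 1 = 55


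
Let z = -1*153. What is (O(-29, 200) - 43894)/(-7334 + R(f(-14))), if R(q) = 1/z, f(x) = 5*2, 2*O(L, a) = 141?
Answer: 13409991/2244206 ≈ 5.9754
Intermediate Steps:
O(L, a) = 141/2 (O(L, a) = (½)*141 = 141/2)
f(x) = 10
z = -153
R(q) = -1/153 (R(q) = 1/(-153) = -1/153)
(O(-29, 200) - 43894)/(-7334 + R(f(-14))) = (141/2 - 43894)/(-7334 - 1/153) = -87647/(2*(-1122103/153)) = -87647/2*(-153/1122103) = 13409991/2244206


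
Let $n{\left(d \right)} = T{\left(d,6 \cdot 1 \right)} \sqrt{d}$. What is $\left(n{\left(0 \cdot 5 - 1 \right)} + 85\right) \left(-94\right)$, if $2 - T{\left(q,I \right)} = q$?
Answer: $-7990 - 282 i \approx -7990.0 - 282.0 i$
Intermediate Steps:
$T{\left(q,I \right)} = 2 - q$
$n{\left(d \right)} = \sqrt{d} \left(2 - d\right)$ ($n{\left(d \right)} = \left(2 - d\right) \sqrt{d} = \sqrt{d} \left(2 - d\right)$)
$\left(n{\left(0 \cdot 5 - 1 \right)} + 85\right) \left(-94\right) = \left(\sqrt{0 \cdot 5 - 1} \left(2 - \left(0 \cdot 5 - 1\right)\right) + 85\right) \left(-94\right) = \left(\sqrt{0 - 1} \left(2 - \left(0 - 1\right)\right) + 85\right) \left(-94\right) = \left(\sqrt{-1} \left(2 - -1\right) + 85\right) \left(-94\right) = \left(i \left(2 + 1\right) + 85\right) \left(-94\right) = \left(i 3 + 85\right) \left(-94\right) = \left(3 i + 85\right) \left(-94\right) = \left(85 + 3 i\right) \left(-94\right) = -7990 - 282 i$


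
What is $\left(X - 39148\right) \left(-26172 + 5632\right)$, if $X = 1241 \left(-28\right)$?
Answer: $1517823840$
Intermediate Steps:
$X = -34748$
$\left(X - 39148\right) \left(-26172 + 5632\right) = \left(-34748 - 39148\right) \left(-26172 + 5632\right) = \left(-73896\right) \left(-20540\right) = 1517823840$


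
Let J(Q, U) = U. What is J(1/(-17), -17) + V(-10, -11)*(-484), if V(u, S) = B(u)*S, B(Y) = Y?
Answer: -53257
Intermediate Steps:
V(u, S) = S*u (V(u, S) = u*S = S*u)
J(1/(-17), -17) + V(-10, -11)*(-484) = -17 - 11*(-10)*(-484) = -17 + 110*(-484) = -17 - 53240 = -53257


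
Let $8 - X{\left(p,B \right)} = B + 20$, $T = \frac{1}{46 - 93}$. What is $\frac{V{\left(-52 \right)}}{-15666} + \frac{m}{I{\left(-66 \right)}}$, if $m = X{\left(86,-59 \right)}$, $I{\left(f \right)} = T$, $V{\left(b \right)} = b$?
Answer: $- \frac{17303071}{7833} \approx -2209.0$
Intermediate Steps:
$T = - \frac{1}{47}$ ($T = \frac{1}{-47} = - \frac{1}{47} \approx -0.021277$)
$X{\left(p,B \right)} = -12 - B$ ($X{\left(p,B \right)} = 8 - \left(B + 20\right) = 8 - \left(20 + B\right) = -12 - B$)
$I{\left(f \right)} = - \frac{1}{47}$
$m = 47$ ($m = -12 - -59 = -12 + 59 = 47$)
$\frac{V{\left(-52 \right)}}{-15666} + \frac{m}{I{\left(-66 \right)}} = - \frac{52}{-15666} + \frac{47}{- \frac{1}{47}} = \left(-52\right) \left(- \frac{1}{15666}\right) + 47 \left(-47\right) = \frac{26}{7833} - 2209 = - \frac{17303071}{7833}$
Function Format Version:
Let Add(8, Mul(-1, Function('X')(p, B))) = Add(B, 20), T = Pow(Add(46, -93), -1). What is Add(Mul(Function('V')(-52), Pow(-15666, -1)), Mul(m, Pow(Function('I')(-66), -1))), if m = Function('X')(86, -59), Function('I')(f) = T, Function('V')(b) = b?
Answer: Rational(-17303071, 7833) ≈ -2209.0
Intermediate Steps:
T = Rational(-1, 47) (T = Pow(-47, -1) = Rational(-1, 47) ≈ -0.021277)
Function('X')(p, B) = Add(-12, Mul(-1, B)) (Function('X')(p, B) = Add(8, Mul(-1, Add(B, 20))) = Add(8, Mul(-1, Add(20, B))) = Add(8, Add(-20, Mul(-1, B))) = Add(-12, Mul(-1, B)))
Function('I')(f) = Rational(-1, 47)
m = 47 (m = Add(-12, Mul(-1, -59)) = Add(-12, 59) = 47)
Add(Mul(Function('V')(-52), Pow(-15666, -1)), Mul(m, Pow(Function('I')(-66), -1))) = Add(Mul(-52, Pow(-15666, -1)), Mul(47, Pow(Rational(-1, 47), -1))) = Add(Mul(-52, Rational(-1, 15666)), Mul(47, -47)) = Add(Rational(26, 7833), -2209) = Rational(-17303071, 7833)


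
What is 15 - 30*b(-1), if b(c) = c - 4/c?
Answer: -75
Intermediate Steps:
15 - 30*b(-1) = 15 - 30*(-1 - 4/(-1)) = 15 - 30*(-1 - 4*(-1)) = 15 - 30*(-1 + 4) = 15 - 30*3 = 15 - 90 = -75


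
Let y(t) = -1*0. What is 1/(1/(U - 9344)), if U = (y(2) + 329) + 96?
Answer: -8919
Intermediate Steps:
y(t) = 0
U = 425 (U = (0 + 329) + 96 = 329 + 96 = 425)
1/(1/(U - 9344)) = 1/(1/(425 - 9344)) = 1/(1/(-8919)) = 1/(-1/8919) = -8919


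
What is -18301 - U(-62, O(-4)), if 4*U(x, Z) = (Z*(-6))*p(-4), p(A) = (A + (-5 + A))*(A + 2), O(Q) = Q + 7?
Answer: -18184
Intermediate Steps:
O(Q) = 7 + Q
p(A) = (-5 + 2*A)*(2 + A)
U(x, Z) = -39*Z (U(x, Z) = ((Z*(-6))*(-10 - 1*(-4) + 2*(-4)²))/4 = ((-6*Z)*(-10 + 4 + 2*16))/4 = ((-6*Z)*(-10 + 4 + 32))/4 = (-6*Z*26)/4 = (-156*Z)/4 = -39*Z)
-18301 - U(-62, O(-4)) = -18301 - (-39)*(7 - 4) = -18301 - (-39)*3 = -18301 - 1*(-117) = -18301 + 117 = -18184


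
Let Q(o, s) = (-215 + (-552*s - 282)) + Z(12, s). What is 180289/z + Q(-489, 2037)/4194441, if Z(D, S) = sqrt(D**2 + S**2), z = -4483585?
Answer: -5799890495234/18806132750985 + sqrt(461057)/1398147 ≈ -0.30792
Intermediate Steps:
Q(o, s) = -497 + sqrt(144 + s**2) - 552*s (Q(o, s) = (-215 + (-552*s - 282)) + sqrt(12**2 + s**2) = (-215 + (-282 - 552*s)) + sqrt(144 + s**2) = (-497 - 552*s) + sqrt(144 + s**2) = -497 + sqrt(144 + s**2) - 552*s)
180289/z + Q(-489, 2037)/4194441 = 180289/(-4483585) + (-497 + sqrt(144 + 2037**2) - 552*2037)/4194441 = 180289*(-1/4483585) + (-497 + sqrt(144 + 4149369) - 1124424)*(1/4194441) = -180289/4483585 + (-497 + sqrt(4149513) - 1124424)*(1/4194441) = -180289/4483585 + (-497 + 3*sqrt(461057) - 1124424)*(1/4194441) = -180289/4483585 + (-1124921 + 3*sqrt(461057))*(1/4194441) = -180289/4483585 + (-1124921/4194441 + sqrt(461057)/1398147) = -5799890495234/18806132750985 + sqrt(461057)/1398147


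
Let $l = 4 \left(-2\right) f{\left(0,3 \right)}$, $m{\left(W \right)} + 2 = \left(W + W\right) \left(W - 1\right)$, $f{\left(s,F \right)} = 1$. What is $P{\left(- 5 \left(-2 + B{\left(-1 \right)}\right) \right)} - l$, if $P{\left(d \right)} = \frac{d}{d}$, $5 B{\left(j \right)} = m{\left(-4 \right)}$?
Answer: $9$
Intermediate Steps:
$m{\left(W \right)} = -2 + 2 W \left(-1 + W\right)$ ($m{\left(W \right)} = -2 + \left(W + W\right) \left(W - 1\right) = -2 + 2 W \left(-1 + W\right)$)
$B{\left(j \right)} = \frac{38}{5}$ ($B{\left(j \right)} = \frac{-2 - -8 + 2 \left(-4\right)^{2}}{5} = \frac{-2 + 8 + 2 \cdot 16}{5} = \frac{-2 + 8 + 32}{5} = \frac{1}{5} \cdot 38 = \frac{38}{5}$)
$l = -8$ ($l = 4 \left(-2\right) 1 = \left(-8\right) 1 = -8$)
$P{\left(d \right)} = 1$
$P{\left(- 5 \left(-2 + B{\left(-1 \right)}\right) \right)} - l = 1 - -8 = 1 + 8 = 9$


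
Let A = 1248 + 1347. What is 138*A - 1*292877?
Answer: 65233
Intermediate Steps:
A = 2595
138*A - 1*292877 = 138*2595 - 1*292877 = 358110 - 292877 = 65233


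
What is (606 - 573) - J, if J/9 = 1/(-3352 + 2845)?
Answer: 5580/169 ≈ 33.018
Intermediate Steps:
J = -3/169 (J = 9/(-3352 + 2845) = 9/(-507) = 9*(-1/507) = -3/169 ≈ -0.017751)
(606 - 573) - J = (606 - 573) - 1*(-3/169) = 33 + 3/169 = 5580/169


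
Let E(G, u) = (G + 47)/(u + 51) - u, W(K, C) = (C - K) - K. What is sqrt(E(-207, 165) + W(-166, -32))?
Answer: 5*sqrt(435)/9 ≈ 11.587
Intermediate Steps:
W(K, C) = C - 2*K
E(G, u) = -u + (47 + G)/(51 + u) (E(G, u) = (47 + G)/(51 + u) - u = -u + (47 + G)/(51 + u))
sqrt(E(-207, 165) + W(-166, -32)) = sqrt((47 - 207 - 1*165**2 - 51*165)/(51 + 165) + (-32 - 2*(-166))) = sqrt((47 - 207 - 1*27225 - 8415)/216 + (-32 + 332)) = sqrt((47 - 207 - 27225 - 8415)/216 + 300) = sqrt((1/216)*(-35800) + 300) = sqrt(-4475/27 + 300) = sqrt(3625/27) = 5*sqrt(435)/9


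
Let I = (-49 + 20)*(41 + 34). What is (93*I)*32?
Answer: -6472800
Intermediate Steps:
I = -2175 (I = -29*75 = -2175)
(93*I)*32 = (93*(-2175))*32 = -202275*32 = -6472800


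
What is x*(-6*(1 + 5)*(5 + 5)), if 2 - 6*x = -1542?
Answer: -92640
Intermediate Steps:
x = 772/3 (x = ⅓ - ⅙*(-1542) = ⅓ + 257 = 772/3 ≈ 257.33)
x*(-6*(1 + 5)*(5 + 5)) = 772*(-6*(1 + 5)*(5 + 5))/3 = 772*(-36*10)/3 = 772*(-6*60)/3 = (772/3)*(-360) = -92640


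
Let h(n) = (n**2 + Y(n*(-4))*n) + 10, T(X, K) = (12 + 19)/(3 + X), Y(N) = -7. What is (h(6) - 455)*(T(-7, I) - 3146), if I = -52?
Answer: 5689365/4 ≈ 1.4223e+6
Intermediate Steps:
T(X, K) = 31/(3 + X)
h(n) = 10 + n**2 - 7*n (h(n) = (n**2 - 7*n) + 10 = 10 + n**2 - 7*n)
(h(6) - 455)*(T(-7, I) - 3146) = ((10 + 6**2 - 7*6) - 455)*(31/(3 - 7) - 3146) = ((10 + 36 - 42) - 455)*(31/(-4) - 3146) = (4 - 455)*(31*(-1/4) - 3146) = -451*(-31/4 - 3146) = -451*(-12615/4) = 5689365/4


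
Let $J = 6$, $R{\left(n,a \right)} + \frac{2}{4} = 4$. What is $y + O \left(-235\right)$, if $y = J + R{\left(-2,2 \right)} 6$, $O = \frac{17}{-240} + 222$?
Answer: $- \frac{2502065}{48} \approx -52126.0$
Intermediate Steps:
$R{\left(n,a \right)} = \frac{7}{2}$ ($R{\left(n,a \right)} = - \frac{1}{2} + 4 = \frac{7}{2}$)
$O = \frac{53263}{240}$ ($O = 17 \left(- \frac{1}{240}\right) + 222 = - \frac{17}{240} + 222 = \frac{53263}{240} \approx 221.93$)
$y = 27$ ($y = 6 + \frac{7}{2} \cdot 6 = 6 + 21 = 27$)
$y + O \left(-235\right) = 27 + \frac{53263}{240} \left(-235\right) = 27 - \frac{2503361}{48} = - \frac{2502065}{48}$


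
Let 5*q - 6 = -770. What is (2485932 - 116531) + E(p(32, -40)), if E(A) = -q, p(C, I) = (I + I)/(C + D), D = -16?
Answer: 11847769/5 ≈ 2.3696e+6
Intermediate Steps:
p(C, I) = 2*I/(-16 + C) (p(C, I) = (I + I)/(C - 16) = (2*I)/(-16 + C) = 2*I/(-16 + C))
q = -764/5 (q = 6/5 + (⅕)*(-770) = 6/5 - 154 = -764/5 ≈ -152.80)
E(A) = 764/5 (E(A) = -1*(-764/5) = 764/5)
(2485932 - 116531) + E(p(32, -40)) = (2485932 - 116531) + 764/5 = 2369401 + 764/5 = 11847769/5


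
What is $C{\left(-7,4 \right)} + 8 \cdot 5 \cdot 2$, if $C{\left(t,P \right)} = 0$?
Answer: $80$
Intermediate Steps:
$C{\left(-7,4 \right)} + 8 \cdot 5 \cdot 2 = 0 + 8 \cdot 5 \cdot 2 = 0 + 8 \cdot 10 = 0 + 80 = 80$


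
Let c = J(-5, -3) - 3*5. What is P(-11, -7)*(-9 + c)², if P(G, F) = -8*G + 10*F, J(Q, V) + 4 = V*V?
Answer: 6498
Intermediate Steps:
J(Q, V) = -4 + V² (J(Q, V) = -4 + V*V = -4 + V²)
c = -10 (c = (-4 + (-3)²) - 3*5 = (-4 + 9) - 15 = 5 - 15 = -10)
P(-11, -7)*(-9 + c)² = (-8*(-11) + 10*(-7))*(-9 - 10)² = (88 - 70)*(-19)² = 18*361 = 6498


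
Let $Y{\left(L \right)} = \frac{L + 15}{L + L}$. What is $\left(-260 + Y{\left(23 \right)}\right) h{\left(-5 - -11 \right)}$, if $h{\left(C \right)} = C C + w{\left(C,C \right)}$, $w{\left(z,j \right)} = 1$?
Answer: $- \frac{220557}{23} \approx -9589.4$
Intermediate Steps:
$Y{\left(L \right)} = \frac{15 + L}{2 L}$
$h{\left(C \right)} = 1 + C^{2}$ ($h{\left(C \right)} = C C + 1 = C^{2} + 1 = 1 + C^{2}$)
$\left(-260 + Y{\left(23 \right)}\right) h{\left(-5 - -11 \right)} = \left(-260 + \frac{15 + 23}{2 \cdot 23}\right) \left(1 + \left(-5 - -11\right)^{2}\right) = \left(-260 + \frac{1}{2} \cdot \frac{1}{23} \cdot 38\right) \left(1 + \left(-5 + 11\right)^{2}\right) = \left(-260 + \frac{19}{23}\right) \left(1 + 6^{2}\right) = - \frac{5961 \left(1 + 36\right)}{23} = \left(- \frac{5961}{23}\right) 37 = - \frac{220557}{23}$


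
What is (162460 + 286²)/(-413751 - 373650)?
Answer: -244256/787401 ≈ -0.31021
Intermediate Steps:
(162460 + 286²)/(-413751 - 373650) = (162460 + 81796)/(-787401) = 244256*(-1/787401) = -244256/787401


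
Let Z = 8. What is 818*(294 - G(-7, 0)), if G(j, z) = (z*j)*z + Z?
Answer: 233948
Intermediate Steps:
G(j, z) = 8 + j*z² (G(j, z) = (z*j)*z + 8 = (j*z)*z + 8 = j*z² + 8 = 8 + j*z²)
818*(294 - G(-7, 0)) = 818*(294 - (8 - 7*0²)) = 818*(294 - (8 - 7*0)) = 818*(294 - (8 + 0)) = 818*(294 - 1*8) = 818*(294 - 8) = 818*286 = 233948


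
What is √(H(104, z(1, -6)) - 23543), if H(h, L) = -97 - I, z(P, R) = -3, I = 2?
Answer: I*√23642 ≈ 153.76*I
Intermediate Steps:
H(h, L) = -99 (H(h, L) = -97 - 1*2 = -97 - 2 = -99)
√(H(104, z(1, -6)) - 23543) = √(-99 - 23543) = √(-23642) = I*√23642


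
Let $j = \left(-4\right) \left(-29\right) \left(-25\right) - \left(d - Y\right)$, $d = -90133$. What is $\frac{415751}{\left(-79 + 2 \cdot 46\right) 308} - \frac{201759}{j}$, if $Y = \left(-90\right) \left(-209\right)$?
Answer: $\frac{6182805751}{60656596} \approx 101.93$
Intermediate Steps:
$Y = 18810$
$j = 106043$ ($j = \left(-4\right) \left(-29\right) \left(-25\right) - \left(-90133 - 18810\right) = 116 \left(-25\right) - \left(-90133 - 18810\right) = -2900 - -108943 = -2900 + 108943 = 106043$)
$\frac{415751}{\left(-79 + 2 \cdot 46\right) 308} - \frac{201759}{j} = \frac{415751}{\left(-79 + 2 \cdot 46\right) 308} - \frac{201759}{106043} = \frac{415751}{\left(-79 + 92\right) 308} - \frac{201759}{106043} = \frac{415751}{13 \cdot 308} - \frac{201759}{106043} = \frac{415751}{4004} - \frac{201759}{106043} = 415751 \cdot \frac{1}{4004} - \frac{201759}{106043} = \frac{59393}{572} - \frac{201759}{106043} = \frac{6182805751}{60656596}$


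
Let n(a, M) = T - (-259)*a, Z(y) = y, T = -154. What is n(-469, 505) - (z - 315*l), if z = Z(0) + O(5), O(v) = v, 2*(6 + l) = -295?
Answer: -339965/2 ≈ -1.6998e+5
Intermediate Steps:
l = -307/2 (l = -6 + (½)*(-295) = -6 - 295/2 = -307/2 ≈ -153.50)
z = 5 (z = 0 + 5 = 5)
n(a, M) = -154 + 259*a (n(a, M) = -154 - (-259)*a = -154 + 259*a)
n(-469, 505) - (z - 315*l) = (-154 + 259*(-469)) - (5 - 315*(-307/2)) = (-154 - 121471) - (5 + 96705/2) = -121625 - 1*96715/2 = -121625 - 96715/2 = -339965/2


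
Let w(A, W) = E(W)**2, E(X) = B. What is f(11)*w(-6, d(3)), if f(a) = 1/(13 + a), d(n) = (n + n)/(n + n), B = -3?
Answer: 3/8 ≈ 0.37500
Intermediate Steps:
d(n) = 1 (d(n) = (2*n)/((2*n)) = (2*n)*(1/(2*n)) = 1)
E(X) = -3
w(A, W) = 9 (w(A, W) = (-3)**2 = 9)
f(11)*w(-6, d(3)) = 9/(13 + 11) = 9/24 = (1/24)*9 = 3/8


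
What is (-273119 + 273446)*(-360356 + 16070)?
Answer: -112581522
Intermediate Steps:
(-273119 + 273446)*(-360356 + 16070) = 327*(-344286) = -112581522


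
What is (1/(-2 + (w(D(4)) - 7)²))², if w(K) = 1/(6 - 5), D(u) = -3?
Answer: 1/1156 ≈ 0.00086505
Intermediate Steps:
w(K) = 1 (w(K) = 1/1 = 1)
(1/(-2 + (w(D(4)) - 7)²))² = (1/(-2 + (1 - 7)²))² = (1/(-2 + (-6)²))² = (1/(-2 + 36))² = (1/34)² = 1/1156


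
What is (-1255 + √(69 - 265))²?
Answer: 1574829 - 35140*I ≈ 1.5748e+6 - 35140.0*I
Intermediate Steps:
(-1255 + √(69 - 265))² = (-1255 + √(-196))² = (-1255 + 14*I)²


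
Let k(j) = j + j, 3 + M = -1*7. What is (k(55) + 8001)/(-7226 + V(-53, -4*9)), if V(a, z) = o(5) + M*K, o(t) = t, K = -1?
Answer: -8111/7211 ≈ -1.1248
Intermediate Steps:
M = -10 (M = -3 - 1*7 = -3 - 7 = -10)
k(j) = 2*j
V(a, z) = 15 (V(a, z) = 5 - 10*(-1) = 5 + 10 = 15)
(k(55) + 8001)/(-7226 + V(-53, -4*9)) = (2*55 + 8001)/(-7226 + 15) = (110 + 8001)/(-7211) = 8111*(-1/7211) = -8111/7211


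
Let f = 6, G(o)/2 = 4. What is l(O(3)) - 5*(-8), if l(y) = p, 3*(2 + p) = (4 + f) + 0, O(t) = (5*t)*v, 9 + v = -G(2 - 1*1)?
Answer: 124/3 ≈ 41.333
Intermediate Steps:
G(o) = 8 (G(o) = 2*4 = 8)
v = -17 (v = -9 - 1*8 = -9 - 8 = -17)
O(t) = -85*t (O(t) = (5*t)*(-17) = -85*t)
p = 4/3 (p = -2 + ((4 + 6) + 0)/3 = -2 + (10 + 0)/3 = -2 + (⅓)*10 = -2 + 10/3 = 4/3 ≈ 1.3333)
l(y) = 4/3
l(O(3)) - 5*(-8) = 4/3 - 5*(-8) = 4/3 + 40 = 124/3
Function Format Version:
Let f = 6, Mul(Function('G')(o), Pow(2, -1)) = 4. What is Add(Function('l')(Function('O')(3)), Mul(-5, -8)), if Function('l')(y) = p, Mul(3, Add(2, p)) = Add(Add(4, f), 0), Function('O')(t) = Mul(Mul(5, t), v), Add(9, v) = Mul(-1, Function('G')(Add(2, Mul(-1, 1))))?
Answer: Rational(124, 3) ≈ 41.333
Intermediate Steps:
Function('G')(o) = 8 (Function('G')(o) = Mul(2, 4) = 8)
v = -17 (v = Add(-9, Mul(-1, 8)) = Add(-9, -8) = -17)
Function('O')(t) = Mul(-85, t) (Function('O')(t) = Mul(Mul(5, t), -17) = Mul(-85, t))
p = Rational(4, 3) (p = Add(-2, Mul(Rational(1, 3), Add(Add(4, 6), 0))) = Add(-2, Mul(Rational(1, 3), Add(10, 0))) = Add(-2, Mul(Rational(1, 3), 10)) = Add(-2, Rational(10, 3)) = Rational(4, 3) ≈ 1.3333)
Function('l')(y) = Rational(4, 3)
Add(Function('l')(Function('O')(3)), Mul(-5, -8)) = Add(Rational(4, 3), Mul(-5, -8)) = Add(Rational(4, 3), 40) = Rational(124, 3)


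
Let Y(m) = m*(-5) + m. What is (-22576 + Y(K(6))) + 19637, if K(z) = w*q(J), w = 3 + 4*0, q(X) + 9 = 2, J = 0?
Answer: -2855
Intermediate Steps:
q(X) = -7 (q(X) = -9 + 2 = -7)
w = 3 (w = 3 + 0 = 3)
K(z) = -21 (K(z) = 3*(-7) = -21)
Y(m) = -4*m (Y(m) = -5*m + m = -4*m)
(-22576 + Y(K(6))) + 19637 = (-22576 - 4*(-21)) + 19637 = (-22576 + 84) + 19637 = -22492 + 19637 = -2855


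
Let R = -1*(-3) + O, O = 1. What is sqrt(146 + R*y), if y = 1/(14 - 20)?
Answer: 2*sqrt(327)/3 ≈ 12.055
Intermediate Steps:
y = -1/6 (y = 1/(-6) = -1/6 ≈ -0.16667)
R = 4 (R = -1*(-3) + 1 = 3 + 1 = 4)
sqrt(146 + R*y) = sqrt(146 + 4*(-1/6)) = sqrt(146 - 2/3) = sqrt(436/3) = 2*sqrt(327)/3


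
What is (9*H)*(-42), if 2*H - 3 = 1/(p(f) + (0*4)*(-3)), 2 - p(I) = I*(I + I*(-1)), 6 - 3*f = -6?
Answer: -1323/2 ≈ -661.50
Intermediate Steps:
f = 4 (f = 2 - 1/3*(-6) = 2 + 2 = 4)
p(I) = 2 (p(I) = 2 - I*(I + I*(-1)) = 2 - I*(I - I) = 2 - I*0 = 2 - 1*0 = 2 + 0 = 2)
H = 7/4 (H = 3/2 + 1/(2*(2 + (0*4)*(-3))) = 3/2 + 1/(2*(2 + 0*(-3))) = 3/2 + 1/(2*(2 + 0)) = 3/2 + (1/2)/2 = 3/2 + (1/2)*(1/2) = 3/2 + 1/4 = 7/4 ≈ 1.7500)
(9*H)*(-42) = (9*(7/4))*(-42) = (63/4)*(-42) = -1323/2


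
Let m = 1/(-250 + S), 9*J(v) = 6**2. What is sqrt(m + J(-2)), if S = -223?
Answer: sqrt(894443)/473 ≈ 1.9995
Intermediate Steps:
J(v) = 4 (J(v) = (1/9)*6**2 = (1/9)*36 = 4)
m = -1/473 (m = 1/(-250 - 223) = 1/(-473) = -1/473 ≈ -0.0021142)
sqrt(m + J(-2)) = sqrt(-1/473 + 4) = sqrt(1891/473) = sqrt(894443)/473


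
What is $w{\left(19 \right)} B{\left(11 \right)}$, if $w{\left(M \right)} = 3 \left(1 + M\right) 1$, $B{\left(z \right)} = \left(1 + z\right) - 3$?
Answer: $540$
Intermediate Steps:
$B{\left(z \right)} = -2 + z$
$w{\left(M \right)} = 3 + 3 M$ ($w{\left(M \right)} = \left(3 + 3 M\right) 1 = 3 + 3 M$)
$w{\left(19 \right)} B{\left(11 \right)} = \left(3 + 3 \cdot 19\right) \left(-2 + 11\right) = \left(3 + 57\right) 9 = 60 \cdot 9 = 540$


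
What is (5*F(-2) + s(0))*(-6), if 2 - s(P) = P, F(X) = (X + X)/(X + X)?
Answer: -42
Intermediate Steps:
F(X) = 1 (F(X) = (2*X)/((2*X)) = (2*X)*(1/(2*X)) = 1)
s(P) = 2 - P
(5*F(-2) + s(0))*(-6) = (5*1 + (2 - 1*0))*(-6) = (5 + (2 + 0))*(-6) = (5 + 2)*(-6) = 7*(-6) = -42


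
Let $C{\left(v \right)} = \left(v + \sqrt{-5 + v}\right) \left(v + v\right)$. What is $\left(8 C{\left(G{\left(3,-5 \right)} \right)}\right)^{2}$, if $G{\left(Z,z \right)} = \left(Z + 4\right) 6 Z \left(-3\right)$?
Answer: $5212444898304 - 27653197824 i \sqrt{383} \approx 5.2124 \cdot 10^{12} - 5.4118 \cdot 10^{11} i$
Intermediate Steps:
$G{\left(Z,z \right)} = - 18 Z \left(4 + Z\right)$ ($G{\left(Z,z \right)} = \left(4 + Z\right) \left(- 18 Z\right) = - 18 Z \left(4 + Z\right)$)
$C{\left(v \right)} = 2 v \left(v + \sqrt{-5 + v}\right)$ ($C{\left(v \right)} = \left(v + \sqrt{-5 + v}\right) 2 v = 2 v \left(v + \sqrt{-5 + v}\right)$)
$\left(8 C{\left(G{\left(3,-5 \right)} \right)}\right)^{2} = \left(8 \cdot 2 \left(\left(-18\right) 3 \left(4 + 3\right)\right) \left(\left(-18\right) 3 \left(4 + 3\right) + \sqrt{-5 - 54 \left(4 + 3\right)}\right)\right)^{2} = \left(8 \cdot 2 \left(\left(-18\right) 3 \cdot 7\right) \left(\left(-18\right) 3 \cdot 7 + \sqrt{-5 - 54 \cdot 7}\right)\right)^{2} = \left(8 \cdot 2 \left(-378\right) \left(-378 + \sqrt{-5 - 378}\right)\right)^{2} = \left(8 \cdot 2 \left(-378\right) \left(-378 + \sqrt{-383}\right)\right)^{2} = \left(8 \cdot 2 \left(-378\right) \left(-378 + i \sqrt{383}\right)\right)^{2} = \left(8 \left(285768 - 756 i \sqrt{383}\right)\right)^{2} = \left(2286144 - 6048 i \sqrt{383}\right)^{2}$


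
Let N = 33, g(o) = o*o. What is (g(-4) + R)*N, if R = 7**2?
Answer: 2145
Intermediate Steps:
g(o) = o**2
R = 49
(g(-4) + R)*N = ((-4)**2 + 49)*33 = (16 + 49)*33 = 65*33 = 2145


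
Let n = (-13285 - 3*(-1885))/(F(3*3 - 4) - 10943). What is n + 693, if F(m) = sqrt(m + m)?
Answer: 83069717717/119749239 + 7630*sqrt(10)/119749239 ≈ 693.70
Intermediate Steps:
F(m) = sqrt(2)*sqrt(m) (F(m) = sqrt(2*m) = sqrt(2)*sqrt(m))
n = -7630/(-10943 + sqrt(10)) (n = (-13285 - 3*(-1885))/(sqrt(2)*sqrt(3*3 - 4) - 10943) = (-13285 + 5655)/(sqrt(2)*sqrt(9 - 4) - 10943) = -7630/(sqrt(2)*sqrt(5) - 10943) = -7630/(sqrt(10) - 10943) = -7630/(-10943 + sqrt(10)) ≈ 0.69745)
n + 693 = (83495090/119749239 + 7630*sqrt(10)/119749239) + 693 = 83069717717/119749239 + 7630*sqrt(10)/119749239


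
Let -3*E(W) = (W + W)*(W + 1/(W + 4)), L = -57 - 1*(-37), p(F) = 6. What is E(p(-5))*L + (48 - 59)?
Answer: 477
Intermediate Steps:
L = -20 (L = -57 + 37 = -20)
E(W) = -2*W*(W + 1/(4 + W))/3 (E(W) = -(W + W)*(W + 1/(W + 4))/3 = -2*W*(W + 1/(4 + W))/3)
E(p(-5))*L + (48 - 59) = -2*6*(1 + 6**2 + 4*6)/(12 + 3*6)*(-20) + (48 - 59) = -2*6*(1 + 36 + 24)/(12 + 18)*(-20) - 11 = -2*6*61/30*(-20) - 11 = -2*6*1/30*61*(-20) - 11 = -122/5*(-20) - 11 = 488 - 11 = 477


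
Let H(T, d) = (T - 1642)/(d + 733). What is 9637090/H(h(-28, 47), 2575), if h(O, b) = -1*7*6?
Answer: -7969873430/421 ≈ -1.8931e+7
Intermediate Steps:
h(O, b) = -42 (h(O, b) = -7*6 = -42)
H(T, d) = (-1642 + T)/(733 + d)
9637090/H(h(-28, 47), 2575) = 9637090/(((-1642 - 42)/(733 + 2575))) = 9637090/((-1684/3308)) = 9637090/(((1/3308)*(-1684))) = 9637090/(-421/827) = 9637090*(-827/421) = -7969873430/421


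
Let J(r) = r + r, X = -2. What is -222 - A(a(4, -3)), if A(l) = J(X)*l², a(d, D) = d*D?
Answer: 354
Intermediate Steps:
J(r) = 2*r
a(d, D) = D*d
A(l) = -4*l² (A(l) = (2*(-2))*l² = -4*l²)
-222 - A(a(4, -3)) = -222 - (-4)*(-3*4)² = -222 - (-4)*(-12)² = -222 - (-4)*144 = -222 - 1*(-576) = -222 + 576 = 354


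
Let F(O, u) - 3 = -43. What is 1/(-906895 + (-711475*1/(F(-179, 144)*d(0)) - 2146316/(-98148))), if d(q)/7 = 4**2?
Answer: -21985152/19934252155841 ≈ -1.1029e-6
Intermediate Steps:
F(O, u) = -40 (F(O, u) = 3 - 43 = -40)
d(q) = 112 (d(q) = 7*4**2 = 7*16 = 112)
1/(-906895 + (-711475*1/(F(-179, 144)*d(0)) - 2146316/(-98148))) = 1/(-906895 + (-711475/((-40*112)) - 2146316/(-98148))) = 1/(-906895 + (-711475/(-4480) - 2146316*(-1/98148))) = 1/(-906895 + (-711475*(-1/4480) + 536579/24537)) = 1/(-906895 + (142295/896 + 536579/24537)) = 1/(-906895 + 3972267199/21985152) = 1/(-19934252155841/21985152) = -21985152/19934252155841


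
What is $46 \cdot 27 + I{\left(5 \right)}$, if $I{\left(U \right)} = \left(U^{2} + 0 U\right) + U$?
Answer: $1272$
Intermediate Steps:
$I{\left(U \right)} = U + U^{2}$ ($I{\left(U \right)} = \left(U^{2} + 0\right) + U = U^{2} + U = U + U^{2}$)
$46 \cdot 27 + I{\left(5 \right)} = 46 \cdot 27 + 5 \left(1 + 5\right) = 1242 + 5 \cdot 6 = 1242 + 30 = 1272$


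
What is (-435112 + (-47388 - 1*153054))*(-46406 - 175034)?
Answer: 140737077760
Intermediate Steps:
(-435112 + (-47388 - 1*153054))*(-46406 - 175034) = (-435112 + (-47388 - 153054))*(-221440) = (-435112 - 200442)*(-221440) = -635554*(-221440) = 140737077760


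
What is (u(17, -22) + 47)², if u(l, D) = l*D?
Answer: 106929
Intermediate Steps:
u(l, D) = D*l
(u(17, -22) + 47)² = (-22*17 + 47)² = (-374 + 47)² = (-327)² = 106929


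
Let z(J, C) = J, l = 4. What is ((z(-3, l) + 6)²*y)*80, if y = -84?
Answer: -60480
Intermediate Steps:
((z(-3, l) + 6)²*y)*80 = ((-3 + 6)²*(-84))*80 = (3²*(-84))*80 = (9*(-84))*80 = -756*80 = -60480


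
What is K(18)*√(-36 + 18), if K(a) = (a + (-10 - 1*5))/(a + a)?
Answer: I*√2/4 ≈ 0.35355*I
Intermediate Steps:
K(a) = (-15 + a)/(2*a) (K(a) = (a + (-10 - 5))/((2*a)) = (a - 15)*(1/(2*a)) = (-15 + a)*(1/(2*a)) = (-15 + a)/(2*a))
K(18)*√(-36 + 18) = ((½)*(-15 + 18)/18)*√(-36 + 18) = ((½)*(1/18)*3)*√(-18) = (3*I*√2)/12 = I*√2/4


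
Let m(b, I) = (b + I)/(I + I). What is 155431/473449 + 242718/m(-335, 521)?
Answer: 19956839376035/14676919 ≈ 1.3597e+6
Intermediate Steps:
m(b, I) = (I + b)/(2*I) (m(b, I) = (I + b)/((2*I)) = (I + b)*(1/(2*I)) = (I + b)/(2*I))
155431/473449 + 242718/m(-335, 521) = 155431/473449 + 242718/(((½)*(521 - 335)/521)) = 155431*(1/473449) + 242718/(((½)*(1/521)*186)) = 155431/473449 + 242718/(93/521) = 155431/473449 + 242718*(521/93) = 155431/473449 + 42152026/31 = 19956839376035/14676919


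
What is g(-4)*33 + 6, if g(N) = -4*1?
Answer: -126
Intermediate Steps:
g(N) = -4
g(-4)*33 + 6 = -4*33 + 6 = -132 + 6 = -126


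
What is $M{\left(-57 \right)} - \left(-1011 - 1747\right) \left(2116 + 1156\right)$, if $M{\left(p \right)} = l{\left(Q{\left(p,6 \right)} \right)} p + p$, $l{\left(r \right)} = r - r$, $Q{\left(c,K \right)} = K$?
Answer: $9024119$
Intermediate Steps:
$l{\left(r \right)} = 0$
$M{\left(p \right)} = p$ ($M{\left(p \right)} = 0 p + p = 0 + p = p$)
$M{\left(-57 \right)} - \left(-1011 - 1747\right) \left(2116 + 1156\right) = -57 - \left(-1011 - 1747\right) \left(2116 + 1156\right) = -57 - \left(-2758\right) 3272 = -57 - -9024176 = -57 + 9024176 = 9024119$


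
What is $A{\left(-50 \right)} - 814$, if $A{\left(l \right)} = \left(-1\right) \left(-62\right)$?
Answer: $-752$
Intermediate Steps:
$A{\left(l \right)} = 62$
$A{\left(-50 \right)} - 814 = 62 - 814 = -752$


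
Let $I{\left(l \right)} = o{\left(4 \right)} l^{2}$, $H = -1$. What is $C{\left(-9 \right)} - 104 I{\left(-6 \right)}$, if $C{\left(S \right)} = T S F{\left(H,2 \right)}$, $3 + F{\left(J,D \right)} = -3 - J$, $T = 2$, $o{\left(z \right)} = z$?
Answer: $-14886$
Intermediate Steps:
$F{\left(J,D \right)} = -6 - J$ ($F{\left(J,D \right)} = -3 - \left(3 + J\right) = -6 - J$)
$I{\left(l \right)} = 4 l^{2}$
$C{\left(S \right)} = - 10 S$ ($C{\left(S \right)} = 2 S \left(-6 - -1\right) = 2 S \left(-6 + 1\right) = 2 S \left(-5\right) = - 10 S$)
$C{\left(-9 \right)} - 104 I{\left(-6 \right)} = \left(-10\right) \left(-9\right) - 104 \cdot 4 \left(-6\right)^{2} = 90 - 104 \cdot 4 \cdot 36 = 90 - 14976 = -14886$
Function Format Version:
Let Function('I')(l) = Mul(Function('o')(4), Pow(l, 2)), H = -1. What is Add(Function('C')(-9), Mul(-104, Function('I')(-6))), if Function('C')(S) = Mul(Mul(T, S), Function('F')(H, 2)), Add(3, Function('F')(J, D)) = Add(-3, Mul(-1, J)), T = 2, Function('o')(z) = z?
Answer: -14886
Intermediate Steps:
Function('F')(J, D) = Add(-6, Mul(-1, J)) (Function('F')(J, D) = Add(-3, Add(-3, Mul(-1, J))) = Add(-6, Mul(-1, J)))
Function('I')(l) = Mul(4, Pow(l, 2))
Function('C')(S) = Mul(-10, S) (Function('C')(S) = Mul(Mul(2, S), Add(-6, Mul(-1, -1))) = Mul(Mul(2, S), Add(-6, 1)) = Mul(Mul(2, S), -5) = Mul(-10, S))
Add(Function('C')(-9), Mul(-104, Function('I')(-6))) = Add(Mul(-10, -9), Mul(-104, Mul(4, Pow(-6, 2)))) = Add(90, Mul(-104, Mul(4, 36))) = Add(90, Mul(-104, 144)) = Add(90, -14976) = -14886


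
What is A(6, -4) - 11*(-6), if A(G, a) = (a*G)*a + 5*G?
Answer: 192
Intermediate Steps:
A(G, a) = 5*G + G*a**2 (A(G, a) = (G*a)*a + 5*G = G*a**2 + 5*G = 5*G + G*a**2)
A(6, -4) - 11*(-6) = 6*(5 + (-4)**2) - 11*(-6) = 6*(5 + 16) + 66 = 6*21 + 66 = 126 + 66 = 192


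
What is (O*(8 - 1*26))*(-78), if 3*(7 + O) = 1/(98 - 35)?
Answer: -68744/7 ≈ -9820.6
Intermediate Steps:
O = -1322/189 (O = -7 + 1/(3*(98 - 35)) = -7 + (⅓)/63 = -7 + (⅓)*(1/63) = -7 + 1/189 = -1322/189 ≈ -6.9947)
(O*(8 - 1*26))*(-78) = -1322*(8 - 1*26)/189*(-78) = -1322*(8 - 26)/189*(-78) = -1322/189*(-18)*(-78) = (2644/21)*(-78) = -68744/7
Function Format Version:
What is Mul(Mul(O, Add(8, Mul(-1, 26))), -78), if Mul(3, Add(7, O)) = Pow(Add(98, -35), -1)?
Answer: Rational(-68744, 7) ≈ -9820.6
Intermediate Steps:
O = Rational(-1322, 189) (O = Add(-7, Mul(Rational(1, 3), Pow(Add(98, -35), -1))) = Add(-7, Mul(Rational(1, 3), Pow(63, -1))) = Add(-7, Mul(Rational(1, 3), Rational(1, 63))) = Add(-7, Rational(1, 189)) = Rational(-1322, 189) ≈ -6.9947)
Mul(Mul(O, Add(8, Mul(-1, 26))), -78) = Mul(Mul(Rational(-1322, 189), Add(8, Mul(-1, 26))), -78) = Mul(Mul(Rational(-1322, 189), Add(8, -26)), -78) = Mul(Mul(Rational(-1322, 189), -18), -78) = Mul(Rational(2644, 21), -78) = Rational(-68744, 7)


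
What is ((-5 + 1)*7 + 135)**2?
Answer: 11449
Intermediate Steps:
((-5 + 1)*7 + 135)**2 = (-4*7 + 135)**2 = (-28 + 135)**2 = 107**2 = 11449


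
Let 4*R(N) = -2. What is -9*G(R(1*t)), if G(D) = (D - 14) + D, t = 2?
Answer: 135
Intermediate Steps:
R(N) = -½ (R(N) = (¼)*(-2) = -½)
G(D) = -14 + 2*D (G(D) = (-14 + D) + D = -14 + 2*D)
-9*G(R(1*t)) = -9*(-14 + 2*(-½)) = -9*(-14 - 1) = -9*(-15) = 135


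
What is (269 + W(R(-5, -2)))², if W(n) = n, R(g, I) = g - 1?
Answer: 69169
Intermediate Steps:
R(g, I) = -1 + g
(269 + W(R(-5, -2)))² = (269 + (-1 - 5))² = (269 - 6)² = 263² = 69169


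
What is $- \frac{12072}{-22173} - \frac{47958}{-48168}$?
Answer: $\frac{91380935}{59334948} \approx 1.5401$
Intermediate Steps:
$- \frac{12072}{-22173} - \frac{47958}{-48168} = \left(-12072\right) \left(- \frac{1}{22173}\right) - - \frac{7993}{8028} = \frac{4024}{7391} + \frac{7993}{8028} = \frac{91380935}{59334948}$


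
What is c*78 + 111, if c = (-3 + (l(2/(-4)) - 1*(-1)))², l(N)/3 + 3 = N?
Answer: 24597/2 ≈ 12299.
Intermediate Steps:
l(N) = -9 + 3*N
c = 625/4 (c = (-3 + ((-9 + 3*(2/(-4))) - 1*(-1)))² = (-3 + ((-9 + 3*(2*(-¼))) + 1))² = (-3 + ((-9 + 3*(-½)) + 1))² = (-3 + ((-9 - 3/2) + 1))² = (-3 + (-21/2 + 1))² = (-3 - 19/2)² = (-25/2)² = 625/4 ≈ 156.25)
c*78 + 111 = (625/4)*78 + 111 = 24375/2 + 111 = 24597/2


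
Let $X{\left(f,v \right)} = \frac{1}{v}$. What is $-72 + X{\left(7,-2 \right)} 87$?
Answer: $- \frac{231}{2} \approx -115.5$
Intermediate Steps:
$-72 + X{\left(7,-2 \right)} 87 = -72 + \frac{1}{-2} \cdot 87 = -72 - \frac{87}{2} = - \frac{231}{2}$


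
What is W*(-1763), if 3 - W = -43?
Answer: -81098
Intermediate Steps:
W = 46 (W = 3 - 1*(-43) = 3 + 43 = 46)
W*(-1763) = 46*(-1763) = -81098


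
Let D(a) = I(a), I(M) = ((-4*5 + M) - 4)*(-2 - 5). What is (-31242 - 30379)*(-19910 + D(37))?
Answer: 1232481621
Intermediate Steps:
I(M) = 168 - 7*M (I(M) = ((-20 + M) - 4)*(-7) = (-24 + M)*(-7) = 168 - 7*M)
D(a) = 168 - 7*a
(-31242 - 30379)*(-19910 + D(37)) = (-31242 - 30379)*(-19910 + (168 - 7*37)) = -61621*(-19910 + (168 - 259)) = -61621*(-19910 - 91) = -61621*(-20001) = 1232481621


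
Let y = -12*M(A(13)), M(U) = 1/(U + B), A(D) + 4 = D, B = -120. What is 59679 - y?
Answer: 2208119/37 ≈ 59679.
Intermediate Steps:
A(D) = -4 + D
M(U) = 1/(-120 + U) (M(U) = 1/(U - 120) = 1/(-120 + U))
y = 4/37 (y = -12/(-120 + (-4 + 13)) = -12/(-120 + 9) = -12/(-111) = -12*(-1/111) = 4/37 ≈ 0.10811)
59679 - y = 59679 - 1*4/37 = 59679 - 4/37 = 2208119/37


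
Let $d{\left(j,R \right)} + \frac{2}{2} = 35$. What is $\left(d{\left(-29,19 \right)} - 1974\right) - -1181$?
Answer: $-759$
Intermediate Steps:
$d{\left(j,R \right)} = 34$ ($d{\left(j,R \right)} = -1 + 35 = 34$)
$\left(d{\left(-29,19 \right)} - 1974\right) - -1181 = \left(34 - 1974\right) - -1181 = -1940 + \left(-263 + 1444\right) = -1940 + 1181 = -759$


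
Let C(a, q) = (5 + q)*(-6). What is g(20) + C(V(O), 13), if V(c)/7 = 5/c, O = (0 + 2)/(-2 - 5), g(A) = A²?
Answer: 292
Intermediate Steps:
O = -2/7 (O = 2/(-7) = 2*(-⅐) = -2/7 ≈ -0.28571)
V(c) = 35/c (V(c) = 7*(5/c) = 35/c)
C(a, q) = -30 - 6*q
g(20) + C(V(O), 13) = 20² + (-30 - 6*13) = 400 + (-30 - 78) = 400 - 108 = 292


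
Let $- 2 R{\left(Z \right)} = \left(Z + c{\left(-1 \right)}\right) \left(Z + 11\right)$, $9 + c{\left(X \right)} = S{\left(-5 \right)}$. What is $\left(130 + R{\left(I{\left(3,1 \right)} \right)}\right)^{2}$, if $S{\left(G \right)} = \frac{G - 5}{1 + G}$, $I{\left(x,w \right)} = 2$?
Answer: $\frac{405769}{16} \approx 25361.0$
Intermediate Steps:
$S{\left(G \right)} = \frac{-5 + G}{1 + G}$
$c{\left(X \right)} = - \frac{13}{2}$ ($c{\left(X \right)} = -9 + \frac{-5 - 5}{1 - 5} = -9 + \frac{1}{-4} \left(-10\right) = -9 - - \frac{5}{2} = -9 + \frac{5}{2} = - \frac{13}{2}$)
$R{\left(Z \right)} = - \frac{\left(11 + Z\right) \left(- \frac{13}{2} + Z\right)}{2}$ ($R{\left(Z \right)} = - \frac{\left(Z - \frac{13}{2}\right) \left(Z + 11\right)}{2} = - \frac{\left(- \frac{13}{2} + Z\right) \left(11 + Z\right)}{2} = - \frac{\left(11 + Z\right) \left(- \frac{13}{2} + Z\right)}{2}$)
$\left(130 + R{\left(I{\left(3,1 \right)} \right)}\right)^{2} = \left(130 - \left(- \frac{125}{4} + 2\right)\right)^{2} = \left(130 - - \frac{117}{4}\right)^{2} = \left(130 + \frac{117}{4}\right)^{2} = \left(\frac{637}{4}\right)^{2} = \frac{405769}{16}$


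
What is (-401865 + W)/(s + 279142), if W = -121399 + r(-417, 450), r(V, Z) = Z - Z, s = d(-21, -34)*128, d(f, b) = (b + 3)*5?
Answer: -261632/129651 ≈ -2.0180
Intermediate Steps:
d(f, b) = 15 + 5*b (d(f, b) = (3 + b)*5 = 15 + 5*b)
s = -19840 (s = (15 + 5*(-34))*128 = (15 - 170)*128 = -155*128 = -19840)
r(V, Z) = 0
W = -121399 (W = -121399 + 0 = -121399)
(-401865 + W)/(s + 279142) = (-401865 - 121399)/(-19840 + 279142) = -523264/259302 = -523264*1/259302 = -261632/129651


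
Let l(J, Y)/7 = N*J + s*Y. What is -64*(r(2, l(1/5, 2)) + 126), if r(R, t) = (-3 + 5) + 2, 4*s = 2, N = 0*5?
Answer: -8320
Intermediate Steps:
N = 0
s = 1/2 (s = (1/4)*2 = 1/2 ≈ 0.50000)
l(J, Y) = 7*Y/2 (l(J, Y) = 7*(0*J + Y/2) = 7*(0 + Y/2) = 7*(Y/2) = 7*Y/2)
r(R, t) = 4 (r(R, t) = 2 + 2 = 4)
-64*(r(2, l(1/5, 2)) + 126) = -64*(4 + 126) = -64*130 = -8320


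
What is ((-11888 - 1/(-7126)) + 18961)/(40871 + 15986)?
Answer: 50402199/405162982 ≈ 0.12440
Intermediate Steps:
((-11888 - 1/(-7126)) + 18961)/(40871 + 15986) = ((-11888 - 1*(-1/7126)) + 18961)/56857 = ((-11888 + 1/7126) + 18961)*(1/56857) = (-84713887/7126 + 18961)*(1/56857) = (50402199/7126)*(1/56857) = 50402199/405162982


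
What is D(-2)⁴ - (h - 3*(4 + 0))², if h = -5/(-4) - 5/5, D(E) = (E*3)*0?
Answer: -2209/16 ≈ -138.06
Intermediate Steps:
D(E) = 0 (D(E) = (3*E)*0 = 0)
h = ¼ (h = -5*(-¼) - 5*⅕ = 5/4 - 1 = ¼ ≈ 0.25000)
D(-2)⁴ - (h - 3*(4 + 0))² = 0⁴ - (¼ - 3*(4 + 0))² = 0 - (¼ - 3*4)² = 0 - (¼ - 12)² = 0 - (-47/4)² = 0 - 1*2209/16 = 0 - 2209/16 = -2209/16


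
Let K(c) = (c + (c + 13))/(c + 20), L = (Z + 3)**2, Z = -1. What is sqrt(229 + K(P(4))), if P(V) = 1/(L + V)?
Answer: 5*sqrt(238119)/161 ≈ 15.154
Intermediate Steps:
L = 4 (L = (-1 + 3)**2 = 2**2 = 4)
P(V) = 1/(4 + V)
K(c) = (13 + 2*c)/(20 + c) (K(c) = (c + (13 + c))/(20 + c) = (13 + 2*c)/(20 + c))
sqrt(229 + K(P(4))) = sqrt(229 + (13 + 2/(4 + 4))/(20 + 1/(4 + 4))) = sqrt(229 + (13 + 2/8)/(20 + 1/8)) = sqrt(229 + (13 + 2*(1/8))/(20 + 1/8)) = sqrt(229 + (13 + 1/4)/(161/8)) = sqrt(229 + (8/161)*(53/4)) = sqrt(229 + 106/161) = sqrt(36975/161) = 5*sqrt(238119)/161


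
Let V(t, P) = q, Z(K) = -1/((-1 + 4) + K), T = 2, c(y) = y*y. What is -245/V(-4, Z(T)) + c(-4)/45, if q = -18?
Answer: 419/30 ≈ 13.967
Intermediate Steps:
c(y) = y²
Z(K) = -1/(3 + K)
V(t, P) = -18
-245/V(-4, Z(T)) + c(-4)/45 = -245/(-18) + (-4)²/45 = -245*(-1/18) + 16*(1/45) = 245/18 + 16/45 = 419/30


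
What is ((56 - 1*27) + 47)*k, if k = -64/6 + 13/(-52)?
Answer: -2489/3 ≈ -829.67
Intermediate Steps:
k = -131/12 (k = -64*1/6 + 13*(-1/52) = -32/3 - 1/4 = -131/12 ≈ -10.917)
((56 - 1*27) + 47)*k = ((56 - 1*27) + 47)*(-131/12) = ((56 - 27) + 47)*(-131/12) = (29 + 47)*(-131/12) = 76*(-131/12) = -2489/3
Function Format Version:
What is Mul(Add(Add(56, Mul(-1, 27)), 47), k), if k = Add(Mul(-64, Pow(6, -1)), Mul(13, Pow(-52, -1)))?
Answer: Rational(-2489, 3) ≈ -829.67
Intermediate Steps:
k = Rational(-131, 12) (k = Add(Mul(-64, Rational(1, 6)), Mul(13, Rational(-1, 52))) = Add(Rational(-32, 3), Rational(-1, 4)) = Rational(-131, 12) ≈ -10.917)
Mul(Add(Add(56, Mul(-1, 27)), 47), k) = Mul(Add(Add(56, Mul(-1, 27)), 47), Rational(-131, 12)) = Mul(Add(Add(56, -27), 47), Rational(-131, 12)) = Mul(Add(29, 47), Rational(-131, 12)) = Mul(76, Rational(-131, 12)) = Rational(-2489, 3)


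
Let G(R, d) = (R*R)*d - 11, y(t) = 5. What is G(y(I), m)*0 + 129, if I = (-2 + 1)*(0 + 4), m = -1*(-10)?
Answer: 129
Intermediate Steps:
m = 10
I = -4 (I = -1*4 = -4)
G(R, d) = -11 + d*R**2 (G(R, d) = R**2*d - 11 = d*R**2 - 11 = -11 + d*R**2)
G(y(I), m)*0 + 129 = (-11 + 10*5**2)*0 + 129 = (-11 + 10*25)*0 + 129 = (-11 + 250)*0 + 129 = 239*0 + 129 = 0 + 129 = 129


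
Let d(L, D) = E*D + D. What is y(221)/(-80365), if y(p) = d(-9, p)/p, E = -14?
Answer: 13/80365 ≈ 0.00016176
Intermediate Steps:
d(L, D) = -13*D (d(L, D) = -14*D + D = -13*D)
y(p) = -13 (y(p) = (-13*p)/p = -13)
y(221)/(-80365) = -13/(-80365) = -13*(-1/80365) = 13/80365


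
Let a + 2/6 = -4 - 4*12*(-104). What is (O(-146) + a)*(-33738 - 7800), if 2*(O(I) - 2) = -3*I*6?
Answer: -261841706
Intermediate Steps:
a = 14963/3 (a = -⅓ + (-4 - 4*12*(-104)) = -⅓ + (-4 - 48*(-104)) = -⅓ + (-4 + 4992) = -⅓ + 4988 = 14963/3 ≈ 4987.7)
O(I) = 2 - 9*I (O(I) = 2 + (-3*I*6)/2 = 2 + (-18*I)/2 = 2 - 9*I)
(O(-146) + a)*(-33738 - 7800) = ((2 - 9*(-146)) + 14963/3)*(-33738 - 7800) = ((2 + 1314) + 14963/3)*(-41538) = (1316 + 14963/3)*(-41538) = (18911/3)*(-41538) = -261841706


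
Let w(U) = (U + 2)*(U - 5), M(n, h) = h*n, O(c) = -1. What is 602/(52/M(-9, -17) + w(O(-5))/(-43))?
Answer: 1980279/1577 ≈ 1255.7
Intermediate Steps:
w(U) = (-5 + U)*(2 + U) (w(U) = (2 + U)*(-5 + U) = (-5 + U)*(2 + U))
602/(52/M(-9, -17) + w(O(-5))/(-43)) = 602/(52/((-17*(-9))) + (-10 + (-1)**2 - 3*(-1))/(-43)) = 602/(52/153 + (-10 + 1 + 3)*(-1/43)) = 602/(52*(1/153) - 6*(-1/43)) = 602/(52/153 + 6/43) = 602/(3154/6579) = 602*(6579/3154) = 1980279/1577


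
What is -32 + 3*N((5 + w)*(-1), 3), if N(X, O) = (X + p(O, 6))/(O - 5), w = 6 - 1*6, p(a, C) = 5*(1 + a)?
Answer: -109/2 ≈ -54.500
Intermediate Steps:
p(a, C) = 5 + 5*a
w = 0 (w = 6 - 6 = 0)
N(X, O) = (5 + X + 5*O)/(-5 + O) (N(X, O) = (X + (5 + 5*O))/(O - 5) = (5 + X + 5*O)/(-5 + O))
-32 + 3*N((5 + w)*(-1), 3) = -32 + 3*((5 + (5 + 0)*(-1) + 5*3)/(-5 + 3)) = -32 + 3*((5 + 5*(-1) + 15)/(-2)) = -32 + 3*(-(5 - 5 + 15)/2) = -32 + 3*(-½*15) = -32 + 3*(-15/2) = -32 - 45/2 = -109/2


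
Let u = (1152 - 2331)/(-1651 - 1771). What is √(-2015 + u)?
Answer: I*√23591784722/3422 ≈ 44.885*I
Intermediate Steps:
u = 1179/3422 (u = -1179/(-3422) = -1179*(-1/3422) = 1179/3422 ≈ 0.34454)
√(-2015 + u) = √(-2015 + 1179/3422) = √(-6894151/3422) = I*√23591784722/3422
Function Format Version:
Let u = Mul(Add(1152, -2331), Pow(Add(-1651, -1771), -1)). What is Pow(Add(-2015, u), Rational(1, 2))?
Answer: Mul(Rational(1, 3422), I, Pow(23591784722, Rational(1, 2))) ≈ Mul(44.885, I)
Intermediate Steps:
u = Rational(1179, 3422) (u = Mul(-1179, Pow(-3422, -1)) = Mul(-1179, Rational(-1, 3422)) = Rational(1179, 3422) ≈ 0.34454)
Pow(Add(-2015, u), Rational(1, 2)) = Pow(Add(-2015, Rational(1179, 3422)), Rational(1, 2)) = Pow(Rational(-6894151, 3422), Rational(1, 2)) = Mul(Rational(1, 3422), I, Pow(23591784722, Rational(1, 2)))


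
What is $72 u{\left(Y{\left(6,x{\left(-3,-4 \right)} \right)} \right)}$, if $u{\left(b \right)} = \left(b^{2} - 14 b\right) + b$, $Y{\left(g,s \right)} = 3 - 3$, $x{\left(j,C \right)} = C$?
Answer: $0$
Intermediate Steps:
$Y{\left(g,s \right)} = 0$
$u{\left(b \right)} = b^{2} - 13 b$
$72 u{\left(Y{\left(6,x{\left(-3,-4 \right)} \right)} \right)} = 72 \cdot 0 \left(-13 + 0\right) = 72 \cdot 0 \left(-13\right) = 72 \cdot 0 = 0$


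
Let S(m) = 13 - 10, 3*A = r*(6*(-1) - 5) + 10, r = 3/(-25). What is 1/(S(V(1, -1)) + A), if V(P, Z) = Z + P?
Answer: 75/508 ≈ 0.14764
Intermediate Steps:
r = -3/25 (r = 3*(-1/25) = -3/25 ≈ -0.12000)
V(P, Z) = P + Z
A = 283/75 (A = (-3*(6*(-1) - 5)/25 + 10)/3 = (-3*(-6 - 5)/25 + 10)/3 = (-3/25*(-11) + 10)/3 = (33/25 + 10)/3 = (⅓)*(283/25) = 283/75 ≈ 3.7733)
S(m) = 3
1/(S(V(1, -1)) + A) = 1/(3 + 283/75) = 1/(508/75) = 75/508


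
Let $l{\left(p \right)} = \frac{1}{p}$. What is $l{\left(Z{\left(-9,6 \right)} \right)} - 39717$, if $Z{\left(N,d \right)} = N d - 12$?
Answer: $- \frac{2621323}{66} \approx -39717.0$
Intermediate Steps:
$Z{\left(N,d \right)} = -12 + N d$
$l{\left(Z{\left(-9,6 \right)} \right)} - 39717 = \frac{1}{-12 - 54} - 39717 = \frac{1}{-66} - 39717 = - \frac{1}{66} - 39717 = - \frac{2621323}{66}$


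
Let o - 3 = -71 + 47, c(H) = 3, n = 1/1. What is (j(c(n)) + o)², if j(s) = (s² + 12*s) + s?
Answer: 729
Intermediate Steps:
n = 1 (n = 1*1 = 1)
j(s) = s² + 13*s
o = -21 (o = 3 + (-71 + 47) = 3 - 24 = -21)
(j(c(n)) + o)² = (3*(13 + 3) - 21)² = (3*16 - 21)² = (48 - 21)² = 27² = 729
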